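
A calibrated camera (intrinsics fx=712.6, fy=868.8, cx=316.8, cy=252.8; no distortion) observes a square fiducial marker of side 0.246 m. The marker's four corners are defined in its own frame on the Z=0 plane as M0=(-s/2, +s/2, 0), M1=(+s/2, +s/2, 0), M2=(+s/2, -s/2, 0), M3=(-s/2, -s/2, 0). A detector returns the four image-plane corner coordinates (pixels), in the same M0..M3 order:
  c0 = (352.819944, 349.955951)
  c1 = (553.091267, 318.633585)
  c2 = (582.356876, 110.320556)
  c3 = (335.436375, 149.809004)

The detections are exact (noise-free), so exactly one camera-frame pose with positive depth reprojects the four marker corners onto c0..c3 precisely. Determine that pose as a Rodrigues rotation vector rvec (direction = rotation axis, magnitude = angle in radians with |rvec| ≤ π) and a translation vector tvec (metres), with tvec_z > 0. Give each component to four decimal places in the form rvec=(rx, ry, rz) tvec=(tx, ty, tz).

Intrinsics K: fx=712.6, fy=868.8, cx=316.8, cy=252.8
Marker side s = 0.246 m; corners in marker frame (Z=0):
  M0 = (-0.1230, +0.1230, 0)
  M1 = (+0.1230, +0.1230, 0)
  M2 = (+0.1230, -0.1230, 0)
  M3 = (-0.1230, -0.1230, 0)
Detected image corners:
  c0 = (352.819944, 349.955951) px
  c1 = (553.091267, 318.633585) px
  c2 = (582.356876, 110.320556) px
  c3 = (335.436375, 149.809004) px
Planar DLT: solve 8×8 A·h = b for H (H[2,2]=1):
  H  [+891.93493 +362.51160 +455.40208]
  H  [-145.81239 +1026.98598 +242.86072]
  H  [-0.01559 +0.84768 +1.00000]
B = K⁻¹H; ‖b₁‖=1.269236, ‖b₂‖=1.269236; λ = 2/(‖b₁‖+‖b₂‖) = 0.787875, sign → tz>0 ⇒ λ=+0.787875
r₁ = λ·B[:,0] = (+0.99161,-0.12866,-0.01228); r₂ = λ·B[:,1] = (+0.10389,+0.73699,+0.66787)
r₃ = r₁×r₂ = (-0.07688,-0.66354,+0.74418); SVD([r₁ r₂ r₃]) → R = UVᵀ:
  R  [+0.99161 +0.10389 -0.07688]
  R  [-0.12866 +0.73699 -0.66354]
  R  [-0.01228 +0.66787 +0.74418]
t = (+0.15324, -0.00901, +0.78788) m
tr R = 2.472785; θ = arccos((tr R − 1)/2) = 0.743074 rad = 42.575°
axis k = ((R−Rᵀ)₃₂, (R−Rᵀ)₁₃, (R−Rᵀ)₂₁) / (2 sinθ) = (+0.983963, -0.047740, -0.171863)
rvec = θ·k = (+0.731157, -0.035474, -0.127707)

rvec=(0.7312, -0.0355, -0.1277) tvec=(0.1532, -0.0090, 0.7879)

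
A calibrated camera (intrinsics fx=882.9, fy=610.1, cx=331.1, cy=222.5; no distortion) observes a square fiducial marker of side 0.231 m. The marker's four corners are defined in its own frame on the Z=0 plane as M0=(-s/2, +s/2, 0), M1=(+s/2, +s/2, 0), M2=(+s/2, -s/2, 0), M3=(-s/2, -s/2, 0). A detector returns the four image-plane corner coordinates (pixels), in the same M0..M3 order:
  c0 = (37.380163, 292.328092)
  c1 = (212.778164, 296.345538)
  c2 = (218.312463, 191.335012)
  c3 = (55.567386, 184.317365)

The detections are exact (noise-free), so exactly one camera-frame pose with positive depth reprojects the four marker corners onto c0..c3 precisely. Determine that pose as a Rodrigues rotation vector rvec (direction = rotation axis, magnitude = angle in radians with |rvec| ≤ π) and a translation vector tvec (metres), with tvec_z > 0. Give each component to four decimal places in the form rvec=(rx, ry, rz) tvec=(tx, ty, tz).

Intrinsics K: fx=882.9, fy=610.1, cx=331.1, cy=222.5
Marker side s = 0.231 m; corners in marker frame (Z=0):
  M0 = (-0.1155, +0.1155, 0)
  M1 = (+0.1155, +0.1155, 0)
  M2 = (+0.1155, -0.1155, 0)
  M3 = (-0.1155, -0.1155, 0)
Detected image corners:
  c0 = (37.380163, 292.328092) px
  c1 = (212.778164, 296.345538) px
  c2 = (218.312463, 191.335012) px
  c3 = (55.567386, 184.317365) px
Planar DLT: solve 8×8 A·h = b for H (H[2,2]=1):
  H  [+749.02546 -92.08125 +132.57438]
  H  [+57.44353 +385.21510 +239.19243]
  H  [+0.13822 -0.31428 +1.00000]
B = K⁻¹H; ‖b₁‖=0.809621, ‖b₂‖=0.809621; λ = 2/(‖b₁‖+‖b₂‖) = 1.235145, sign → tz>0 ⇒ λ=+1.235145
r₁ = λ·B[:,0] = (+0.98384,+0.05403,+0.17072); r₂ = λ·B[:,1] = (+0.01675,+0.92143,-0.38818)
r₃ = r₁×r₂ = (-0.17828,+0.38476,+0.90563); SVD([r₁ r₂ r₃]) → R = UVᵀ:
  R  [+0.98384 +0.01675 -0.17828]
  R  [+0.05403 +0.92143 +0.38476]
  R  [+0.17072 -0.38818 +0.90563]
t = (-0.27773, +0.03379, +1.23515) m
tr R = 2.810903; θ = arccos((tr R − 1)/2) = 0.438354 rad = 25.116°
axis k = ((R−Rᵀ)₃₂, (R−Rᵀ)₁₃, (R−Rᵀ)₂₁) / (2 sinθ) = (-0.910520, -0.411127, +0.043915)
rvec = θ·k = (-0.399130, -0.180219, +0.019250)

rvec=(-0.3991, -0.1802, 0.0193) tvec=(-0.2777, 0.0338, 1.2351)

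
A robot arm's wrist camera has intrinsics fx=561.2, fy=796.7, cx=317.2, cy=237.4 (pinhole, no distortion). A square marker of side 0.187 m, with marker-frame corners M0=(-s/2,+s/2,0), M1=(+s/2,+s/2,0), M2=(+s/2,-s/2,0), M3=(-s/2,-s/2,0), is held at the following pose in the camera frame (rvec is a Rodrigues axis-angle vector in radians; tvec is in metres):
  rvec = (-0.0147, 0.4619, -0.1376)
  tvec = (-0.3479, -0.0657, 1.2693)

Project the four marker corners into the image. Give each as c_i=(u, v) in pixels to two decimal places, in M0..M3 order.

Intrinsics K: fx=561.2, fy=796.7, cx=317.2, cy=237.4
Marker side s = 0.187 m; corners in marker frame (Z=0):
  M0 = (-0.0935, +0.0935, 0)
  M1 = (+0.0935, +0.0935, 0)
  M2 = (+0.0935, -0.0935, 0)
  M3 = (-0.0935, -0.0935, 0)
rvec = (-0.0147, 0.4619, -0.1376), |rvec| = θ = 0.48218 rad = 27.627°
Rodrigues: sinθ=0.46372, 1−cosθ=0.11402; R = I + sinθ·[k]× + (1−cosθ)·[k]×²:
    [+0.88609 +0.12900 +0.44520]
    [-0.13566 +0.99061 -0.01703]
    [-0.44322 -0.04530 +0.89527]
t = (-0.3479, -0.0657, 1.2693) m
M0: Pc = R·M0+t = (-0.41869, +0.03961, +1.30650); u = 561.2·(-0.41869)/1.30650 + 317.2 = 137.3555, v = 796.7·(+0.03961)/1.30650 + 237.4 = 261.5516
M1: Pc = R·M1+t = (-0.25299, +0.01424, +1.22362); u = 561.2·(-0.25299)/1.22362 + 317.2 = 201.1696, v = 796.7·(+0.01424)/1.22362 + 237.4 = 246.6702
M2: Pc = R·M2+t = (-0.27711, -0.17101, +1.23210); u = 561.2·(-0.27711)/1.23210 + 317.2 = 190.9798, v = 796.7·(-0.17101)/1.23210 + 237.4 = 126.8237
M3: Pc = R·M3+t = (-0.44281, -0.14564, +1.31498); u = 561.2·(-0.44281)/1.31498 + 317.2 = 128.2191, v = 796.7·(-0.14564)/1.31498 + 237.4 = 149.1630

c0=(137.36, 261.55) c1=(201.17, 246.67) c2=(190.98, 126.82) c3=(128.22, 149.16)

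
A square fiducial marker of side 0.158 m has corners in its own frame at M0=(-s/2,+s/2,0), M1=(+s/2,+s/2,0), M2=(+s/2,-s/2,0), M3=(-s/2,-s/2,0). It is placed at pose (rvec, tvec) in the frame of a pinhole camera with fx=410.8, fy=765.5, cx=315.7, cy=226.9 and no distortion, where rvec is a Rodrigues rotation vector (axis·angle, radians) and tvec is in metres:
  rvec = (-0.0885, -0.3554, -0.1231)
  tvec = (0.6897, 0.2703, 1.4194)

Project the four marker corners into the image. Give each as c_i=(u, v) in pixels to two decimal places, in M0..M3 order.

c0=(501.45, 423.82) c1=(536.15, 407.46) c2=(528.54, 323.85) c3=(493.79, 336.76)

Intrinsics K: fx=410.8, fy=765.5, cx=315.7, cy=226.9
Marker side s = 0.158 m; corners in marker frame (Z=0):
  M0 = (-0.0790, +0.0790, 0)
  M1 = (+0.0790, +0.0790, 0)
  M2 = (+0.0790, -0.0790, 0)
  M3 = (-0.0790, -0.0790, 0)
rvec = (-0.0885, -0.3554, -0.1231), |rvec| = θ = 0.38639 rad = 22.138°
Rodrigues: sinθ=0.37684, 1−cosθ=0.07372; R = I + sinθ·[k]× + (1−cosθ)·[k]×²:
    [+0.93014 +0.13559 -0.34124]
    [-0.10453 +0.98865 +0.10792]
    [+0.35200 -0.06471 +0.93376]
t = (0.6897, 0.2703, 1.4194) m
M0: Pc = R·M0+t = (+0.62693, +0.35666, +1.38648); u = 410.8·(+0.62693)/1.38648 + 315.7 = 501.4532, v = 765.5·(+0.35666)/1.38648 + 226.9 = 423.8189
M1: Pc = R·M1+t = (+0.77389, +0.34015, +1.44210); u = 410.8·(+0.77389)/1.44210 + 315.7 = 536.1536, v = 765.5·(+0.34015)/1.44210 + 226.9 = 407.4576
M2: Pc = R·M2+t = (+0.75247, +0.18394, +1.45232); u = 410.8·(+0.75247)/1.45232 + 315.7 = 528.5419, v = 765.5·(+0.18394)/1.45232 + 226.9 = 323.8520
M3: Pc = R·M3+t = (+0.60551, +0.20045, +1.39670); u = 410.8·(+0.60551)/1.39670 + 315.7 = 493.7923, v = 765.5·(+0.20045)/1.39670 + 226.9 = 336.7643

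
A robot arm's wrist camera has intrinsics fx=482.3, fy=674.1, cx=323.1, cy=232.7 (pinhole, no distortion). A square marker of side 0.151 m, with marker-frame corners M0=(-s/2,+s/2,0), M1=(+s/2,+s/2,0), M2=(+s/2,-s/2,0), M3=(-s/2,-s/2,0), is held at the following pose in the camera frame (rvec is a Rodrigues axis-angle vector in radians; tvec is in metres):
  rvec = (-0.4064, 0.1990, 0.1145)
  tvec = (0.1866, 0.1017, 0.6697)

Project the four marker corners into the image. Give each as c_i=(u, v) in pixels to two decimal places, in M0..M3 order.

Intrinsics K: fx=482.3, fy=674.1, cx=323.1, cy=232.7
Marker side s = 0.151 m; corners in marker frame (Z=0):
  M0 = (-0.0755, +0.0755, 0)
  M1 = (+0.0755, +0.0755, 0)
  M2 = (+0.0755, -0.0755, 0)
  M3 = (-0.0755, -0.0755, 0)
rvec = (-0.4064, 0.1990, 0.1145), |rvec| = θ = 0.46677 rad = 26.744°
Rodrigues: sinθ=0.45000, 1−cosθ=0.10697; R = I + sinθ·[k]× + (1−cosθ)·[k]×²:
    [+0.97412 -0.15010 +0.16901]
    [+0.07068 +0.91247 +0.40299]
    [-0.21470 -0.38062 +0.89946]
t = (0.1866, 0.1017, 0.6697) m
M0: Pc = R·M0+t = (+0.10172, +0.16526, +0.65717); u = 482.3·(+0.10172)/0.65717 + 323.1 = 397.7537, v = 674.1·(+0.16526)/0.65717 + 232.7 = 402.2117
M1: Pc = R·M1+t = (+0.24881, +0.17593, +0.62475); u = 482.3·(+0.24881)/0.62475 + 323.1 = 515.1803, v = 674.1·(+0.17593)/0.62475 + 232.7 = 422.5235
M2: Pc = R·M2+t = (+0.27148, +0.03814, +0.68223); u = 482.3·(+0.27148)/0.68223 + 323.1 = 515.0215, v = 674.1·(+0.03814)/0.68223 + 232.7 = 270.3904
M3: Pc = R·M3+t = (+0.12439, +0.02747, +0.71465); u = 482.3·(+0.12439)/0.71465 + 323.1 = 407.0457, v = 674.1·(+0.02747)/0.71465 + 232.7 = 258.6135

c0=(397.75, 402.21) c1=(515.18, 422.52) c2=(515.02, 270.39) c3=(407.05, 258.61)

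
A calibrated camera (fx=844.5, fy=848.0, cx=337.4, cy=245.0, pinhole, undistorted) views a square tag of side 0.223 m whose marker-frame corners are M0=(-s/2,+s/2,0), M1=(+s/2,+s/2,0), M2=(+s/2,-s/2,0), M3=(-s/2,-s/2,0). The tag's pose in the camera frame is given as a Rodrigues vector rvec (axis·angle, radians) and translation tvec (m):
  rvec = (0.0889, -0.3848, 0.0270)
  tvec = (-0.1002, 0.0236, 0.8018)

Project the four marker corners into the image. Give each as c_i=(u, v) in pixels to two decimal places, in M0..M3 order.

c0=(108.61, 392.31) c1=(335.71, 379.91) c2=(345.42, 157.24) c3=(113.90, 145.07)

Intrinsics K: fx=844.5, fy=848.0, cx=337.4, cy=245.0
Marker side s = 0.223 m; corners in marker frame (Z=0):
  M0 = (-0.1115, +0.1115, 0)
  M1 = (+0.1115, +0.1115, 0)
  M2 = (+0.1115, -0.1115, 0)
  M3 = (-0.1115, -0.1115, 0)
rvec = (0.0889, -0.3848, 0.0270), |rvec| = θ = 0.39586 rad = 22.681°
Rodrigues: sinθ=0.38560, 1−cosθ=0.07733; R = I + sinθ·[k]× + (1−cosθ)·[k]×²:
    [+0.92657 -0.04318 -0.37364]
    [+0.00942 +0.99574 -0.09172]
    [+0.37601 +0.08147 +0.92303]
t = (-0.1002, 0.0236, 0.8018) m
M0: Pc = R·M0+t = (-0.20833, +0.13357, +0.76896); u = 844.5·(-0.20833)/0.76896 + 337.4 = 108.6072, v = 848.0·(+0.13357)/0.76896 + 245.0 = 392.3051
M1: Pc = R·M1+t = (-0.00170, +0.13568, +0.85281); u = 844.5·(-0.00170)/0.85281 + 337.4 = 335.7139, v = 848.0·(+0.13568)/0.85281 + 245.0 = 379.9100
M2: Pc = R·M2+t = (+0.00793, -0.08637, +0.83464); u = 844.5·(+0.00793)/0.83464 + 337.4 = 345.4206, v = 848.0·(-0.08637)/0.83464 + 245.0 = 157.2427
M3: Pc = R·M3+t = (-0.19870, -0.08848, +0.75079); u = 844.5·(-0.19870)/0.75079 + 337.4 = 113.9025, v = 848.0·(-0.08848)/0.75079 + 245.0 = 145.0695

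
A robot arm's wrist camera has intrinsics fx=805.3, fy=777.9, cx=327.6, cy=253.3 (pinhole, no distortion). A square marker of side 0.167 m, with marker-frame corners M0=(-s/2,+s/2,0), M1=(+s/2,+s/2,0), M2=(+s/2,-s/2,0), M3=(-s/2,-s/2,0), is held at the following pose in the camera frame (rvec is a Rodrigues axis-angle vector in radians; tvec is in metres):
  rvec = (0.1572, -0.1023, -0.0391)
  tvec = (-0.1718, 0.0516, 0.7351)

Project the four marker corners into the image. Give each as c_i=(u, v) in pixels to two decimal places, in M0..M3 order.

c0=(53.15, 398.27) c1=(235.82, 387.07) c2=(226.82, 216.31) c3=(37.17, 223.99)

Intrinsics K: fx=805.3, fy=777.9, cx=327.6, cy=253.3
Marker side s = 0.167 m; corners in marker frame (Z=0):
  M0 = (-0.0835, +0.0835, 0)
  M1 = (+0.0835, +0.0835, 0)
  M2 = (+0.0835, -0.0835, 0)
  M3 = (-0.0835, -0.0835, 0)
rvec = (0.1572, -0.1023, -0.0391), |rvec| = θ = 0.19159 rad = 10.977°
Rodrigues: sinθ=0.19042, 1−cosθ=0.01830; R = I + sinθ·[k]× + (1−cosθ)·[k]×²:
    [+0.99402 +0.03085 -0.10474]
    [-0.04688 +0.98692 -0.15425]
    [+0.09861 +0.15823 +0.98247]
t = (-0.1718, 0.0516, 0.7351) m
M0: Pc = R·M0+t = (-0.25223, +0.13792, +0.74008); u = 805.3·(-0.25223)/0.74008 + 327.6 = 53.1467, v = 777.9·(+0.13792)/0.74008 + 253.3 = 398.2705
M1: Pc = R·M1+t = (-0.08622, +0.13009, +0.75655); u = 805.3·(-0.08622)/0.75655 + 327.6 = 235.8199, v = 777.9·(+0.13009)/0.75655 + 253.3 = 387.0654
M2: Pc = R·M2+t = (-0.09137, -0.03472, +0.73012); u = 805.3·(-0.09137)/0.73012 + 327.6 = 226.8166, v = 777.9·(-0.03472)/0.73012 + 253.3 = 216.3058
M3: Pc = R·M3+t = (-0.25738, -0.02689, +0.71365); u = 805.3·(-0.25738)/0.71365 + 327.6 = 37.1717, v = 777.9·(-0.02689)/0.71365 + 253.3 = 223.9854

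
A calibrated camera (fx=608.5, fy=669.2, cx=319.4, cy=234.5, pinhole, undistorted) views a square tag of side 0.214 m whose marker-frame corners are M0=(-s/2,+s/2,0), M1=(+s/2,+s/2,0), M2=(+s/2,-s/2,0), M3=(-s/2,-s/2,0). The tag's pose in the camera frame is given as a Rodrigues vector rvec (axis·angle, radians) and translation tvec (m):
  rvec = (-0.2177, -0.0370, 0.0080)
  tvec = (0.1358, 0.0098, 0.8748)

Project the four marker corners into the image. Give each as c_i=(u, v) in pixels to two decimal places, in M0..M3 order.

Intrinsics K: fx=608.5, fy=669.2, cx=319.4, cy=234.5
Marker side s = 0.214 m; corners in marker frame (Z=0):
  M0 = (-0.1070, +0.1070, 0)
  M1 = (+0.1070, +0.1070, 0)
  M2 = (+0.1070, -0.1070, 0)
  M3 = (-0.1070, -0.1070, 0)
rvec = (-0.2177, -0.0370, 0.0080), |rvec| = θ = 0.22097 rad = 12.660°
Rodrigues: sinθ=0.21917, 1−cosθ=0.02431; R = I + sinθ·[k]× + (1−cosθ)·[k]×²:
    [+0.99929 -0.00392 -0.03757]
    [+0.01195 +0.97637 +0.21579]
    [+0.03583 -0.21608 +0.97572]
t = (0.1358, 0.0098, 0.8748) m
M0: Pc = R·M0+t = (+0.02846, +0.11299, +0.84785); u = 608.5·(+0.02846)/0.84785 + 319.4 = 339.8233, v = 669.2·(+0.11299)/0.84785 + 234.5 = 323.6849
M1: Pc = R·M1+t = (+0.24230, +0.11555, +0.85551); u = 608.5·(+0.24230)/0.85551 + 319.4 = 491.7431, v = 669.2·(+0.11555)/0.85551 + 234.5 = 324.8852
M2: Pc = R·M2+t = (+0.24314, -0.09339, +0.90175); u = 608.5·(+0.24314)/0.90175 + 319.4 = 483.4722, v = 669.2·(-0.09339)/0.90175 + 234.5 = 165.1922
M3: Pc = R·M3+t = (+0.02930, -0.09595, +0.89409); u = 608.5·(+0.02930)/0.89409 + 319.4 = 339.3385, v = 669.2·(-0.09595)/0.89409 + 234.5 = 162.6843

c0=(339.82, 323.68) c1=(491.74, 324.89) c2=(483.47, 165.19) c3=(339.34, 162.68)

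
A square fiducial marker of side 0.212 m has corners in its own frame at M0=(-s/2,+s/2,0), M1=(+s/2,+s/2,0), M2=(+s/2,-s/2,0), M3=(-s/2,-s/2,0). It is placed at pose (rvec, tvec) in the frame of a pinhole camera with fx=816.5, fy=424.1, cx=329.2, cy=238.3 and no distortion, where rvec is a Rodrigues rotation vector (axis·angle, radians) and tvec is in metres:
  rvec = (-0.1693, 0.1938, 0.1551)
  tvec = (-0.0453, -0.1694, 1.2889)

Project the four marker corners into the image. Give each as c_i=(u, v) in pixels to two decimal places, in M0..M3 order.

Intrinsics K: fx=816.5, fy=424.1, cx=329.2, cy=238.3
Marker side s = 0.212 m; corners in marker frame (Z=0):
  M0 = (-0.1060, +0.1060, 0)
  M1 = (+0.1060, +0.1060, 0)
  M2 = (+0.1060, -0.1060, 0)
  M3 = (-0.1060, -0.1060, 0)
rvec = (-0.1693, 0.1938, 0.1551), |rvec| = θ = 0.30046 rad = 17.215°
Rodrigues: sinθ=0.29596, 1−cosθ=0.04480; R = I + sinθ·[k]× + (1−cosθ)·[k]×²:
    [+0.96942 -0.16906 +0.17787]
    [+0.13649 +0.97384 +0.18168]
    [-0.20393 -0.15185 +0.96714]
t = (-0.0453, -0.1694, 1.2889) m
M0: Pc = R·M0+t = (-0.16598, -0.08064, +1.29442); u = 816.5·(-0.16598)/1.29442 + 329.2 = 224.5030, v = 424.1·(-0.08064)/1.29442 + 238.3 = 211.8788
M1: Pc = R·M1+t = (+0.03954, -0.05170, +1.25119); u = 816.5·(+0.03954)/1.25119 + 329.2 = 355.0021, v = 424.1·(-0.05170)/1.25119 + 238.3 = 220.7743
M2: Pc = R·M2+t = (+0.07538, -0.25816, +1.28338); u = 816.5·(+0.07538)/1.28338 + 329.2 = 377.1571, v = 424.1·(-0.25816)/1.28338 + 238.3 = 152.9901
M3: Pc = R·M3+t = (-0.13014, -0.28710, +1.32661); u = 816.5·(-0.13014)/1.32661 + 329.2 = 249.1026, v = 424.1·(-0.28710)/1.32661 + 238.3 = 146.5195

c0=(224.50, 211.88) c1=(355.00, 220.77) c2=(377.16, 152.99) c3=(249.10, 146.52)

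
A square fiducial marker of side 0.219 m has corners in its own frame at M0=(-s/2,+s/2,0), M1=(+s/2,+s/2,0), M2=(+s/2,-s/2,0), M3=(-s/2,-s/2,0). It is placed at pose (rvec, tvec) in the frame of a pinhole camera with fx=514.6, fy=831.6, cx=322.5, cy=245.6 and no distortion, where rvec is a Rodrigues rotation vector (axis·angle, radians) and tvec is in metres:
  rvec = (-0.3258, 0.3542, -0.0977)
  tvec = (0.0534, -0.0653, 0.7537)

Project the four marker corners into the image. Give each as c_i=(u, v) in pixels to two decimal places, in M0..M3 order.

Intrinsics K: fx=514.6, fy=831.6, cx=322.5, cy=245.6
Marker side s = 0.219 m; corners in marker frame (Z=0):
  M0 = (-0.1095, +0.1095, 0)
  M1 = (+0.1095, +0.1095, 0)
  M2 = (+0.1095, -0.1095, 0)
  M3 = (-0.1095, -0.1095, 0)
rvec = (-0.3258, 0.3542, -0.0977), |rvec| = θ = 0.49107 rad = 28.136°
Rodrigues: sinθ=0.47157, 1−cosθ=0.11817; R = I + sinθ·[k]× + (1−cosθ)·[k]×²:
    [+0.93384 +0.03727 +0.35573]
    [-0.15037 +0.94331 +0.29590]
    [-0.32454 -0.32982 +0.88651]
t = (0.0534, -0.0653, 0.7537) m
M0: Pc = R·M0+t = (-0.04477, +0.05446, +0.75312); u = 514.6·(-0.04477)/0.75312 + 322.5 = 291.9059, v = 831.6·(+0.05446)/0.75312 + 245.6 = 305.7324
M1: Pc = R·M1+t = (+0.15974, +0.02153, +0.68205); u = 514.6·(+0.15974)/0.68205 + 322.5 = 443.0205, v = 831.6·(+0.02153)/0.68205 + 245.6 = 271.8469
M2: Pc = R·M2+t = (+0.15157, -0.18506, +0.75428); u = 514.6·(+0.15157)/0.75428 + 322.5 = 425.9105, v = 831.6·(-0.18506)/0.75428 + 245.6 = 41.5720
M3: Pc = R·M3+t = (-0.05294, -0.15213, +0.82535); u = 514.6·(-0.05294)/0.82535 + 322.5 = 289.4941, v = 831.6·(-0.15213)/0.82535 + 245.6 = 92.3217

c0=(291.91, 305.73) c1=(443.02, 271.85) c2=(425.91, 41.57) c3=(289.49, 92.32)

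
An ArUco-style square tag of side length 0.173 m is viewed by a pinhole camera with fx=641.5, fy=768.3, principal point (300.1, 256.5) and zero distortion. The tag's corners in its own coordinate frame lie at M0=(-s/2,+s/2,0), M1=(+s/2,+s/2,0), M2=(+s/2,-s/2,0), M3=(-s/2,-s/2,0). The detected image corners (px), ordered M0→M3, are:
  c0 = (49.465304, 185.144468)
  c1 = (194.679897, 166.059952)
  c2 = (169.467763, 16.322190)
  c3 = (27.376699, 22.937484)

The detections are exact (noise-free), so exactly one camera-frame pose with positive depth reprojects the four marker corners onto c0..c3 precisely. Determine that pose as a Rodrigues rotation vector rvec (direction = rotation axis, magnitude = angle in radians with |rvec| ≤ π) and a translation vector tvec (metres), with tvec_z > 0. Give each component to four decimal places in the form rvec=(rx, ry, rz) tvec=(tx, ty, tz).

rvec=(-0.1967, -0.3469, -0.1890) tvec=(-0.2319, -0.1659, 0.7943)

Intrinsics K: fx=641.5, fy=768.3, cx=300.1, cy=256.5
Marker side s = 0.173 m; corners in marker frame (Z=0):
  M0 = (-0.0865, +0.0865, 0)
  M1 = (+0.0865, +0.0865, 0)
  M2 = (+0.0865, -0.0865, 0)
  M3 = (-0.0865, -0.0865, 0)
Detected image corners:
  c0 = (49.465304, 185.144468) px
  c1 = (194.679897, 166.059952) px
  c2 = (169.467763, 16.322190) px
  c3 = (27.376699, 22.937484) px
Planar DLT: solve 8×8 A·h = b for H (H[2,2]=1):
  H  [+879.34611 +115.10895 +112.81299]
  H  [-30.14792 +880.75304 +96.02546]
  H  [+0.44571 -0.19907 +1.00000]
B = K⁻¹H; ‖b₁‖=1.258913, ‖b₂‖=1.258913; λ = 2/(‖b₁‖+‖b₂‖) = 0.794336, sign → tz>0 ⇒ λ=+0.794336
r₁ = λ·B[:,0] = (+0.92322,-0.14937,+0.35404); r₂ = λ·B[:,1] = (+0.21651,+0.96339,-0.15812)
r₃ = r₁×r₂ = (-0.31746,+0.22264,+0.92176); SVD([r₁ r₂ r₃]) → R = UVᵀ:
  R  [+0.92322 +0.21651 -0.31746]
  R  [-0.14937 +0.96339 +0.22264]
  R  [+0.35404 -0.15812 +0.92176]
t = (-0.23191, -0.16591, +0.79434) m
tr R = 2.808379; θ = arccos((tr R − 1)/2) = 0.441318 rad = 25.286°
axis k = ((R−Rᵀ)₃₂, (R−Rᵀ)₁₃, (R−Rᵀ)₂₁) / (2 sinθ) = (-0.445720, -0.786066, -0.428292)
rvec = θ·k = (-0.196704, -0.346905, -0.189013)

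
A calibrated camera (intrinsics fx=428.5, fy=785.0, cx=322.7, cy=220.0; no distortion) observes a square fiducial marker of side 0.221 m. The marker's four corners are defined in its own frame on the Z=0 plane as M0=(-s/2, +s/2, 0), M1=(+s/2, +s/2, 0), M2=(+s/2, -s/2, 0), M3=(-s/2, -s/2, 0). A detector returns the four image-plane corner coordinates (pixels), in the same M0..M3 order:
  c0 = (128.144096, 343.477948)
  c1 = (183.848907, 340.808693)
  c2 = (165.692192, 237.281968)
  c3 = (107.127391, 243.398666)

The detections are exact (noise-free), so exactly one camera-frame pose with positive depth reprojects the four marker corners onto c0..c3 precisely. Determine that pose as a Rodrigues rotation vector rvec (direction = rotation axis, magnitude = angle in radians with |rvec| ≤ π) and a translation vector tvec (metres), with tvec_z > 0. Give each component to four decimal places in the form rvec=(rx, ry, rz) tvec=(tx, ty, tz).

Intrinsics K: fx=428.5, fy=785.0, cx=322.7, cy=220.0
Marker side s = 0.221 m; corners in marker frame (Z=0):
  M0 = (-0.1105, +0.1105, 0)
  M1 = (+0.1105, +0.1105, 0)
  M2 = (+0.1105, -0.1105, 0)
  M3 = (-0.1105, -0.1105, 0)
Detected image corners:
  c0 = (128.144096, 343.477948) px
  c1 = (183.848907, 340.808693) px
  c2 = (165.692192, 237.281968) px
  c3 = (107.127391, 243.398666) px
Planar DLT: solve 8×8 A·h = b for H (H[2,2]=1):
  H  [+237.66393 +128.92930 +146.05446]
  H  [-60.81214 +540.60621 +292.82270]
  H  [-0.14136 +0.27496 +1.00000]
B = K⁻¹H; ‖b₁‖=0.677106, ‖b₂‖=0.677106; λ = 2/(‖b₁‖+‖b₂‖) = 1.476873, sign → tz>0 ⇒ λ=+1.476873
r₁ = λ·B[:,0] = (+0.97636,-0.05590,-0.20878); r₂ = λ·B[:,1] = (+0.13855,+0.90327,+0.40609)
r₃ = r₁×r₂ = (+0.16588,-0.42541,+0.88967); SVD([r₁ r₂ r₃]) → R = UVᵀ:
  R  [+0.97636 +0.13855 +0.16588]
  R  [-0.05590 +0.90327 -0.42541]
  R  [-0.20878 +0.40609 +0.88967]
t = (-0.60883, +0.13701, +1.47687) m
tr R = 2.769301; θ = arccos((tr R − 1)/2) = 0.485053 rad = 27.791°
axis k = ((R−Rᵀ)₃₂, (R−Rᵀ)₁₃, (R−Rᵀ)₂₁) / (2 sinθ) = (+0.891681, +0.401777, -0.208520)
rvec = θ·k = (+0.432512, +0.194883, -0.101143)

rvec=(0.4325, 0.1949, -0.1011) tvec=(-0.6088, 0.1370, 1.4769)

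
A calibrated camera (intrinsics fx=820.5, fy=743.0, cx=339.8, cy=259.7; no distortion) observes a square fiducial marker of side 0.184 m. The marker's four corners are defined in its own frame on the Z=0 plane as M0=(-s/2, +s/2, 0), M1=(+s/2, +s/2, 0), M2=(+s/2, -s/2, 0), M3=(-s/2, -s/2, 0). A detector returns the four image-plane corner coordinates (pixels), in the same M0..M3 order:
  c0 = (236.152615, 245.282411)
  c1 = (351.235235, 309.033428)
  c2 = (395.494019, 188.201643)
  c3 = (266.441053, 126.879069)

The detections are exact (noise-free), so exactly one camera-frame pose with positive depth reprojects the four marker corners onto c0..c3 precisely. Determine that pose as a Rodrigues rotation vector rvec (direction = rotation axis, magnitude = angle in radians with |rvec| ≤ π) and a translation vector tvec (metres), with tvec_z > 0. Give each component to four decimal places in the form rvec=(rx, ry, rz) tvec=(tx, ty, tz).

rvec=(0.4449, 0.5031, 0.4033) tvec=(-0.0364, -0.0536, 0.9799)

Intrinsics K: fx=820.5, fy=743.0, cx=339.8, cy=259.7
Marker side s = 0.184 m; corners in marker frame (Z=0):
  M0 = (-0.0920, +0.0920, 0)
  M1 = (+0.0920, +0.0920, 0)
  M2 = (+0.0920, -0.0920, 0)
  M3 = (-0.0920, -0.0920, 0)
Detected image corners:
  c0 = (236.152615, 245.282411) px
  c1 = (351.235235, 309.033428) px
  c2 = (395.494019, 188.201643) px
  c3 = (266.441053, 126.879069) px
Planar DLT: solve 8×8 A·h = b for H (H[2,2]=1):
  H  [+544.33980 -42.81136 +309.35205]
  H  [+258.55331 +760.13252 +219.06022]
  H  [-0.37556 +0.50732 +1.00000]
B = K⁻¹H; ‖b₁‖=1.020505, ‖b₂‖=1.020505; λ = 2/(‖b₁‖+‖b₂‖) = 0.979907, sign → tz>0 ⇒ λ=+0.979907
r₁ = λ·B[:,0] = (+0.80250,+0.46963,-0.36802); r₂ = λ·B[:,1] = (-0.25701,+0.82874,+0.49712)
r₃ = r₁×r₂ = (+0.53846,-0.30436,+0.78577); SVD([r₁ r₂ r₃]) → R = UVᵀ:
  R  [+0.80250 -0.25701 +0.53846]
  R  [+0.46963 +0.82874 -0.30436]
  R  [-0.36802 +0.49712 +0.78577]
t = (-0.03636, -0.05360, +0.97991) m
tr R = 2.417015; θ = arccos((tr R − 1)/2) = 0.783415 rad = 44.886°
axis k = ((R−Rᵀ)₃₂, (R−Rᵀ)₁₃, (R−Rᵀ)₂₁) / (2 sinθ) = (+0.567863, +0.642248, +0.514829)
rvec = θ·k = (+0.444873, +0.503147, +0.403325)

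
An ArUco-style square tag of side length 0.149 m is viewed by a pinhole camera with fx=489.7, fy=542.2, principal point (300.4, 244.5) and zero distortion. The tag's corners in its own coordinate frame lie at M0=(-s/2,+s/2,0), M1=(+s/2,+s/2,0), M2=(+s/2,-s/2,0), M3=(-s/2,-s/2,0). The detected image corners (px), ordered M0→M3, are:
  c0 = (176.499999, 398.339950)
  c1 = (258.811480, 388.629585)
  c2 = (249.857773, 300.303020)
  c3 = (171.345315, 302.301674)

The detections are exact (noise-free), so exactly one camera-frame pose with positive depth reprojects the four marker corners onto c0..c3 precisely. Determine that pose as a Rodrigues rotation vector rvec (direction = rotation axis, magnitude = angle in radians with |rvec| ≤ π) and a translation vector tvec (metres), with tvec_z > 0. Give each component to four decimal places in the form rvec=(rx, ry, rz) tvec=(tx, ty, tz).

rvec=(-0.3551, -0.4907, -0.0610) tvec=(-0.1516, 0.1640, 0.8758)

Intrinsics K: fx=489.7, fy=542.2, cx=300.4, cy=244.5
Marker side s = 0.149 m; corners in marker frame (Z=0):
  M0 = (-0.0745, +0.0745, 0)
  M1 = (+0.0745, +0.0745, 0)
  M2 = (+0.0745, -0.0745, 0)
  M3 = (-0.0745, -0.0745, 0)
Detected image corners:
  c0 = (176.499999, 398.339950) px
  c1 = (258.811480, 388.629585) px
  c2 = (249.857773, 300.303020) px
  c3 = (171.345315, 302.301674) px
Planar DLT: solve 8×8 A·h = b for H (H[2,2]=1):
  H  [+654.60138 -30.15255 +215.64537]
  H  [+148.41924 +491.08007 +346.02522]
  H  [+0.53832 -0.36430 +1.00000]
B = K⁻¹H; ‖b₁‖=1.141849, ‖b₂‖=1.141849; λ = 2/(‖b₁‖+‖b₂‖) = 0.875772, sign → tz>0 ⇒ λ=+0.875772
r₁ = λ·B[:,0] = (+0.88148,+0.02714,+0.47145); r₂ = λ·B[:,1] = (+0.14179,+0.93707,-0.31905)
r₃ = r₁×r₂ = (-0.45044,+0.34808,+0.82216); SVD([r₁ r₂ r₃]) → R = UVᵀ:
  R  [+0.88148 +0.14179 -0.45044]
  R  [+0.02714 +0.93707 +0.34808]
  R  [+0.47145 -0.31905 +0.82216]
t = (-0.15157, +0.16399, +0.87577) m
tr R = 2.640712; θ = arccos((tr R − 1)/2) = 0.608763 rad = 34.880°
axis k = ((R−Rᵀ)₃₂, (R−Rᵀ)₁₃, (R−Rᵀ)₂₁) / (2 sinθ) = (-0.583299, -0.806048, -0.100248)
rvec = θ·k = (-0.355091, -0.490692, -0.061027)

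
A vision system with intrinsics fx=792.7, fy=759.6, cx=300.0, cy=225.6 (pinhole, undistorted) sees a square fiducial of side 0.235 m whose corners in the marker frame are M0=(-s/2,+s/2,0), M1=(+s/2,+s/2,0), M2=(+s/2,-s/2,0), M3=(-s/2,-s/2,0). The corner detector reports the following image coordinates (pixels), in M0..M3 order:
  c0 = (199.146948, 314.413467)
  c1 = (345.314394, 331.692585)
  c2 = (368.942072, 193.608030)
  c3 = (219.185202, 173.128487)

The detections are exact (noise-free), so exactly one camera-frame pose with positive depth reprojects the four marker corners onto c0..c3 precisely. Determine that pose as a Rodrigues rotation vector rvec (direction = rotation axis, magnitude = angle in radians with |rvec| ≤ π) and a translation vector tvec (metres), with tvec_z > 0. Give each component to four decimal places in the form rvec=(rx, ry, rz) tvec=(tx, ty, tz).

Intrinsics K: fx=792.7, fy=759.6, cx=300.0, cy=225.6
Marker side s = 0.235 m; corners in marker frame (Z=0):
  M0 = (-0.1175, +0.1175, 0)
  M1 = (+0.1175, +0.1175, 0)
  M2 = (+0.1175, -0.1175, 0)
  M3 = (-0.1175, -0.1175, 0)
Detected image corners:
  c0 = (199.146948, 314.413467) px
  c1 = (345.314394, 331.692585) px
  c2 = (368.942072, 193.608030) px
  c3 = (219.185202, 173.128487) px
Planar DLT: solve 8×8 A·h = b for H (H[2,2]=1):
  H  [+652.71561 -60.32815 +283.71127]
  H  [+100.98606 +623.53714 +254.24784]
  H  [+0.08191 +0.11532 +1.00000]
B = K⁻¹H; ‖b₁‖=0.804002, ‖b₂‖=0.804002; λ = 2/(‖b₁‖+‖b₂‖) = 1.243778, sign → tz>0 ⇒ λ=+1.243778
r₁ = λ·B[:,0] = (+0.98558,+0.13510,+0.10188); r₂ = λ·B[:,1] = (-0.14894,+0.97839,+0.14343)
r₃ = r₁×r₂ = (-0.08030,-0.15653,+0.98440); SVD([r₁ r₂ r₃]) → R = UVᵀ:
  R  [+0.98558 -0.14894 -0.08030]
  R  [+0.13510 +0.97839 -0.15653]
  R  [+0.10188 +0.14343 +0.98440]
t = (-0.02556, +0.04691, +1.24378) m
tr R = 2.948373; θ = arccos((tr R − 1)/2) = 0.227708 rad = 13.047°
axis k = ((R−Rᵀ)₃₂, (R−Rᵀ)₁₃, (R−Rᵀ)₂₁) / (2 sinθ) = (+0.664383, -0.403508, +0.629108)
rvec = θ·k = (+0.151285, -0.091882, +0.143253)

rvec=(0.1513, -0.0919, 0.1433) tvec=(-0.0256, 0.0469, 1.2438)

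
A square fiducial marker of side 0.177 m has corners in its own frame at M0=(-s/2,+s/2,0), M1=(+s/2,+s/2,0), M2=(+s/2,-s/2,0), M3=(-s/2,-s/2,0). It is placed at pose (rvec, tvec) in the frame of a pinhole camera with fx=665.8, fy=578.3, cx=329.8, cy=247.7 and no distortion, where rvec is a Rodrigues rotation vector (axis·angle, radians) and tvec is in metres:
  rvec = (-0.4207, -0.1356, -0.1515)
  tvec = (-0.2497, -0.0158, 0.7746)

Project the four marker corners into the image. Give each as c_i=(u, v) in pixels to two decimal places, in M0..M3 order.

c0=(35.12, 307.07) c1=(199.46, 288.79) c2=(185.64, 173.26) c3=(35.26, 185.77)

Intrinsics K: fx=665.8, fy=578.3, cx=329.8, cy=247.7
Marker side s = 0.177 m; corners in marker frame (Z=0):
  M0 = (-0.0885, +0.0885, 0)
  M1 = (+0.0885, +0.0885, 0)
  M2 = (+0.0885, -0.0885, 0)
  M3 = (-0.0885, -0.0885, 0)
rvec = (-0.4207, -0.1356, -0.1515), |rvec| = θ = 0.46726 rad = 26.772°
Rodrigues: sinθ=0.45044, 1−cosθ=0.10719; R = I + sinθ·[k]× + (1−cosθ)·[k]×²:
    [+0.97970 +0.17406 -0.09943]
    [-0.11804 +0.90184 +0.41564]
    [+0.16201 -0.39547 +0.90408]
t = (-0.2497, -0.0158, 0.7746) m
M0: Pc = R·M0+t = (-0.32100, +0.07446, +0.72526); u = 665.8·(-0.32100)/0.72526 + 329.8 = 35.1182, v = 578.3·(+0.07446)/0.72526 + 247.7 = 307.0710
M1: Pc = R·M1+t = (-0.14759, +0.05357, +0.75394); u = 665.8·(-0.14759)/0.75394 + 329.8 = 199.4619, v = 578.3·(+0.05357)/0.75394 + 247.7 = 288.7872
M2: Pc = R·M2+t = (-0.17840, -0.10606, +0.82394); u = 665.8·(-0.17840)/0.82394 + 329.8 = 185.6400, v = 578.3·(-0.10606)/0.82394 + 247.7 = 173.2601
M3: Pc = R·M3+t = (-0.35181, -0.08517, +0.79526); u = 665.8·(-0.35181)/0.79526 + 329.8 = 35.2634, v = 578.3·(-0.08517)/0.79526 + 247.7 = 185.7688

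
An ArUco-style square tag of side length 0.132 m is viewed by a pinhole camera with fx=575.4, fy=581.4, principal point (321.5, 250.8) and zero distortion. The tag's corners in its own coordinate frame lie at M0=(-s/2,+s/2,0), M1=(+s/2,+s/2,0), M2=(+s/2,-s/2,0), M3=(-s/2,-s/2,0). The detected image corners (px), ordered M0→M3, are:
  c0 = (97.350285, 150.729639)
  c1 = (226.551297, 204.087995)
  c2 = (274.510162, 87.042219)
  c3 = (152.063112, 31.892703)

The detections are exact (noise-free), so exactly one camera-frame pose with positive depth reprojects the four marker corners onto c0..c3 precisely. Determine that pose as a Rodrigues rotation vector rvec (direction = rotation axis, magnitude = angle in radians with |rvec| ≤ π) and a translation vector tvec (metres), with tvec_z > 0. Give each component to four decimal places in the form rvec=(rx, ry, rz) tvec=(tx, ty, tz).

rvec=(-0.1458, -0.1783, 0.3716) tvec=(-0.1320, -0.1314, 0.5740)

Intrinsics K: fx=575.4, fy=581.4, cx=321.5, cy=250.8
Marker side s = 0.132 m; corners in marker frame (Z=0):
  M0 = (-0.0660, +0.0660, 0)
  M1 = (+0.0660, +0.0660, 0)
  M2 = (+0.0660, -0.0660, 0)
  M3 = (-0.0660, -0.0660, 0)
Detected image corners:
  c0 = (97.350285, 150.729639) px
  c1 = (226.551297, 204.087995) px
  c2 = (274.510162, 87.042219) px
  c3 = (152.063112, 31.892703) px
Planar DLT: solve 8×8 A·h = b for H (H[2,2]=1):
  H  [+1000.42612 -445.30189 +189.18800]
  H  [+441.27776 +857.51024 +117.71479]
  H  [+0.25437 -0.30287 +1.00000]
B = K⁻¹H; ‖b₁‖=1.742173, ‖b₂‖=1.742172; λ = 2/(‖b₁‖+‖b₂‖) = 0.573996, sign → tz>0 ⇒ λ=+0.573996
r₁ = λ·B[:,0] = (+0.91640,+0.37267,+0.14601); r₂ = λ·B[:,1] = (-0.34708,+0.92158,-0.17384)
r₃ = r₁×r₂ = (-0.19935,+0.10863,+0.97389); SVD([r₁ r₂ r₃]) → R = UVᵀ:
  R  [+0.91640 -0.34708 -0.19935]
  R  [+0.37267 +0.92158 +0.10863]
  R  [+0.14601 -0.17384 +0.97389]
t = (-0.13199, -0.13139, +0.57400) m
tr R = 2.811874; θ = arccos((tr R − 1)/2) = 0.437209 rad = 25.050°
axis k = ((R−Rᵀ)₃₂, (R−Rᵀ)₁₃, (R−Rᵀ)₂₁) / (2 sinθ) = (-0.333574, -0.407824, +0.849946)
rvec = θ·k = (-0.145842, -0.178304, +0.371604)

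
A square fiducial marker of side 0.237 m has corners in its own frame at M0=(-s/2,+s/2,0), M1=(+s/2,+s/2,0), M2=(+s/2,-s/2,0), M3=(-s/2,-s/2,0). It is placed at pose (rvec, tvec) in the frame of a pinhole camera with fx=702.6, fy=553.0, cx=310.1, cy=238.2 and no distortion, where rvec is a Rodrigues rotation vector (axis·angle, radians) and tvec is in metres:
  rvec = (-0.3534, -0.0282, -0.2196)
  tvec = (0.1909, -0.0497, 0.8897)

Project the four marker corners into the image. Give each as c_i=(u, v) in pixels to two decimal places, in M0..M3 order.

Intrinsics K: fx=702.6, fy=553.0, cx=310.1, cy=238.2
Marker side s = 0.237 m; corners in marker frame (Z=0):
  M0 = (-0.1185, +0.1185, 0)
  M1 = (+0.1185, +0.1185, 0)
  M2 = (+0.1185, -0.1185, 0)
  M3 = (-0.1185, -0.1185, 0)
rvec = (-0.3534, -0.0282, -0.2196), |rvec| = θ = 0.41703 rad = 23.894°
Rodrigues: sinθ=0.40504, 1−cosθ=0.08570; R = I + sinθ·[k]× + (1−cosθ)·[k]×²:
    [+0.97584 +0.21820 +0.01085]
    [-0.20838 +0.91469 +0.34630]
    [+0.06563 -0.34019 +0.93806]
t = (0.1909, -0.0497, 0.8897) m
M0: Pc = R·M0+t = (+0.10112, +0.08338, +0.84161); u = 702.6·(+0.10112)/0.84161 + 310.1 = 394.5174, v = 553.0·(+0.08338)/0.84161 + 238.2 = 292.9892
M1: Pc = R·M1+t = (+0.33239, +0.03400, +0.85716); u = 702.6·(+0.33239)/0.85716 + 310.1 = 582.5567, v = 553.0·(+0.03400)/0.85716 + 238.2 = 260.1337
M2: Pc = R·M2+t = (+0.28068, -0.18278, +0.93779); u = 702.6·(+0.28068)/0.93779 + 310.1 = 520.3881, v = 553.0·(-0.18278)/0.93779 + 238.2 = 130.4155
M3: Pc = R·M3+t = (+0.04941, -0.13340, +0.92224); u = 702.6·(+0.04941)/0.92224 + 310.1 = 347.7395, v = 553.0·(-0.13340)/0.92224 + 238.2 = 158.2107

c0=(394.52, 292.99) c1=(582.56, 260.13) c2=(520.39, 130.42) c3=(347.74, 158.21)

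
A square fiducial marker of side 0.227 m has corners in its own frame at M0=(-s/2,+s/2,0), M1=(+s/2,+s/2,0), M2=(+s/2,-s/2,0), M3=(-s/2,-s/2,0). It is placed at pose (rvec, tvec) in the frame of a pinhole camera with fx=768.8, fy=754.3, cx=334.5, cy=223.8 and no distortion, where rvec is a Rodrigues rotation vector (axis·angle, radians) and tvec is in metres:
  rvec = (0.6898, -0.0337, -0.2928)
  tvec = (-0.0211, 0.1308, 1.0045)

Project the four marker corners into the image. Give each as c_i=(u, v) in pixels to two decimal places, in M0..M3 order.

c0=(262.88, 394.59) c1=(418.41, 352.56) c2=(383.31, 237.04) c3=(204.63, 287.31)

Intrinsics K: fx=768.8, fy=754.3, cx=334.5, cy=223.8
Marker side s = 0.227 m; corners in marker frame (Z=0):
  M0 = (-0.1135, +0.1135, 0)
  M1 = (+0.1135, +0.1135, 0)
  M2 = (+0.1135, -0.1135, 0)
  M3 = (-0.1135, -0.1135, 0)
rvec = (0.6898, -0.0337, -0.2928), |rvec| = θ = 0.75013 rad = 42.979°
Rodrigues: sinθ=0.68173, 1−cosθ=0.26840; R = I + sinθ·[k]× + (1−cosθ)·[k]×²:
    [+0.95857 +0.25501 -0.12697]
    [-0.27719 +0.73214 -0.62220]
    [-0.06571 +0.63161 +0.77250]
t = (-0.0211, 0.1308, 1.0045) m
M0: Pc = R·M0+t = (-0.10095, +0.24536, +1.08365); u = 768.8·(-0.10095)/1.08365 + 334.5 = 262.8783, v = 754.3·(+0.24536)/1.08365 + 223.8 = 394.5888
M1: Pc = R·M1+t = (+0.11664, +0.18244, +1.06873); u = 768.8·(+0.11664)/1.06873 + 334.5 = 418.4069, v = 754.3·(+0.18244)/1.06873 + 223.8 = 352.5625
M2: Pc = R·M2+t = (+0.05875, +0.01624, +0.92535); u = 768.8·(+0.05875)/0.92535 + 334.5 = 383.3130, v = 754.3·(+0.01624)/0.92535 + 223.8 = 237.0384
M3: Pc = R·M3+t = (-0.15884, +0.07916, +0.94027); u = 768.8·(-0.15884)/0.94027 + 334.5 = 204.6254, v = 754.3·(+0.07916)/0.94027 + 223.8 = 287.3058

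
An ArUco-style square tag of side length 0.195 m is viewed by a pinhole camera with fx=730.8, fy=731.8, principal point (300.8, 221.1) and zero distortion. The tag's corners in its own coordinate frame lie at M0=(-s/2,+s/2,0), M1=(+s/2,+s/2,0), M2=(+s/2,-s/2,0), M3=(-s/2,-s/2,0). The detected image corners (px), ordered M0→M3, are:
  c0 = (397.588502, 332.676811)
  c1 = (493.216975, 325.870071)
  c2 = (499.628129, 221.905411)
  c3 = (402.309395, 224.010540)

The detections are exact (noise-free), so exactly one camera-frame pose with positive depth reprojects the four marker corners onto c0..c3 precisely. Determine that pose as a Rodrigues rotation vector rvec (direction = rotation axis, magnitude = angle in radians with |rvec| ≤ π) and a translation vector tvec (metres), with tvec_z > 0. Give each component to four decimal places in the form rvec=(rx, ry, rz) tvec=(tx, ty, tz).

Intrinsics K: fx=730.8, fy=731.8, cx=300.8, cy=221.1
Marker side s = 0.195 m; corners in marker frame (Z=0):
  M0 = (-0.0975, +0.0975, 0)
  M1 = (+0.0975, +0.0975, 0)
  M2 = (+0.0975, -0.0975, 0)
  M3 = (-0.0975, -0.0975, 0)
Detected image corners:
  c0 = (397.588502, 332.676811) px
  c1 = (493.216975, 325.870071) px
  c2 = (499.628129, 221.905411) px
  c3 = (402.309395, 224.010540) px
Planar DLT: solve 8×8 A·h = b for H (H[2,2]=1):
  H  [+598.27317 +17.60348 +449.24468]
  H  [+40.84096 +573.42613 +276.60029]
  H  [+0.23111 +0.10318 +1.00000]
B = K⁻¹H; ‖b₁‖=0.759673, ‖b₂‖=0.759673; λ = 2/(‖b₁‖+‖b₂‖) = 1.316356, sign → tz>0 ⇒ λ=+1.316356
r₁ = λ·B[:,0] = (+0.95242,-0.01845,+0.30422); r₂ = λ·B[:,1] = (-0.02420,+0.99044,+0.13582)
r₃ = r₁×r₂ = (-0.30382,-0.13672,+0.94287); SVD([r₁ r₂ r₃]) → R = UVᵀ:
  R  [+0.95242 -0.02420 -0.30382]
  R  [-0.01845 +0.99044 -0.13672]
  R  [+0.30422 +0.13582 +0.94287]
t = (+0.26739, +0.09983, +1.31636) m
tr R = 2.885727; θ = arccos((tr R − 1)/2) = 0.339673 rad = 19.462°
axis k = ((R−Rᵀ)₃₂, (R−Rᵀ)₁₃, (R−Rᵀ)₂₁) / (2 sinθ) = (+0.409012, -0.912488, +0.008624)
rvec = θ·k = (+0.138930, -0.309948, +0.002929)

rvec=(0.1389, -0.3099, 0.0029) tvec=(0.2674, 0.0998, 1.3164)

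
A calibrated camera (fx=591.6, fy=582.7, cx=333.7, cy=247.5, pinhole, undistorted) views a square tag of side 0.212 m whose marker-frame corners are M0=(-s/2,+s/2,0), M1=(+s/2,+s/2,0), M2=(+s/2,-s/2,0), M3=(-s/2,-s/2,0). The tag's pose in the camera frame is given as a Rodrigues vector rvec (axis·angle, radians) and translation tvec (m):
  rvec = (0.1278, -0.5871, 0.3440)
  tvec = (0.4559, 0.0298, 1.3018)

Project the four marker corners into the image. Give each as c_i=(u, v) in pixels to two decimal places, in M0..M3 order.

c0=(493.46, 293.93) c1=(551.01, 315.33) c2=(584.30, 230.55) c3=(529.75, 200.91)

Intrinsics K: fx=591.6, fy=582.7, cx=333.7, cy=247.5
Marker side s = 0.212 m; corners in marker frame (Z=0):
  M0 = (-0.1060, +0.1060, 0)
  M1 = (+0.1060, +0.1060, 0)
  M2 = (+0.1060, -0.1060, 0)
  M3 = (-0.1060, -0.1060, 0)
rvec = (0.1278, -0.5871, 0.3440), |rvec| = θ = 0.69235 rad = 39.669°
Rodrigues: sinθ=0.63835, 1−cosθ=0.23026; R = I + sinθ·[k]× + (1−cosθ)·[k]×²:
    [+0.77759 -0.35321 -0.52019]
    [+0.28113 +0.93531 -0.21484]
    [+0.56242 +0.02082 +0.82659]
t = (0.4559, 0.0298, 1.3018) m
M0: Pc = R·M0+t = (+0.33604, +0.09914, +1.24439); u = 591.6·(+0.33604)/1.24439 + 333.7 = 493.4558, v = 582.7·(+0.09914)/1.24439 + 247.5 = 293.9252
M1: Pc = R·M1+t = (+0.50088, +0.15874, +1.36362); u = 591.6·(+0.50088)/1.36362 + 333.7 = 551.0057, v = 582.7·(+0.15874)/1.36362 + 247.5 = 315.3335
M2: Pc = R·M2+t = (+0.57576, -0.03954, +1.35921); u = 591.6·(+0.57576)/1.35921 + 333.7 = 584.3032, v = 582.7·(-0.03954)/1.35921 + 247.5 = 230.5474
M3: Pc = R·M3+t = (+0.41092, -0.09914, +1.23998); u = 591.6·(+0.41092)/1.23998 + 333.7 = 529.7503, v = 582.7·(-0.09914)/1.23998 + 247.5 = 200.9101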